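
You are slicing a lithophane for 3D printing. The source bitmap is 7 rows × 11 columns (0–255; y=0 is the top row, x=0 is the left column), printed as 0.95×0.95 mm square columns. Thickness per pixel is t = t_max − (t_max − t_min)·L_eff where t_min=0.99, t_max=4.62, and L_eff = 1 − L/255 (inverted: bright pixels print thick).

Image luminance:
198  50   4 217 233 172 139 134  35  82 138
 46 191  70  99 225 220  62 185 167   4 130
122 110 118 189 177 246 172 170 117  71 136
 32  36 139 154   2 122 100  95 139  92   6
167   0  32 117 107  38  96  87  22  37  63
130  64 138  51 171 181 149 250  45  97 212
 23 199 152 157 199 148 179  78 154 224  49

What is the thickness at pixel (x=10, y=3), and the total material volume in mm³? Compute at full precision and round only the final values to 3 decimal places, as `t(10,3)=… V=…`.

span = t_max - t_min = 4.62 - 0.99 = 3.630
L(10,3) = 6, L_eff = 1 - 6/255 = 0.976471 (inverted)
t(10,3) = 4.62 - 3.630·0.976471 = 1.075
Σt over all 7·11 pixels = 1756557/8500 ≈ 206.6537647
V = pitch²·Σt = 0.95²·1756557/8500 = 186.505

t(10,3)=1.075 V=186.505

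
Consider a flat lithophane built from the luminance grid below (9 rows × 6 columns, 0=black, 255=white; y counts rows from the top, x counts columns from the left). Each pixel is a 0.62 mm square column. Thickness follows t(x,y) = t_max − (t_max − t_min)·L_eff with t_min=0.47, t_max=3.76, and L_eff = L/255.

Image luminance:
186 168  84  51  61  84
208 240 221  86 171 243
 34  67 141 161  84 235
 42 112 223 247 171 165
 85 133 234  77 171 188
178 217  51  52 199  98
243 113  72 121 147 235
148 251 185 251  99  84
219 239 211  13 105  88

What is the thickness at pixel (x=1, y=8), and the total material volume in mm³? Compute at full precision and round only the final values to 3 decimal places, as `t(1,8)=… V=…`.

span = t_max - t_min = 3.76 - 0.47 = 3.290
L(1,8) = 239, L_eff = 239/255 = 0.937255
t(1,8) = 3.76 - 3.290·0.937255 = 0.676
Σt over all 9·6 pixels = 212346/2125 ≈ 99.9275294
V = pitch²·Σt = 0.62²·212346/2125 = 38.412

t(1,8)=0.676 V=38.412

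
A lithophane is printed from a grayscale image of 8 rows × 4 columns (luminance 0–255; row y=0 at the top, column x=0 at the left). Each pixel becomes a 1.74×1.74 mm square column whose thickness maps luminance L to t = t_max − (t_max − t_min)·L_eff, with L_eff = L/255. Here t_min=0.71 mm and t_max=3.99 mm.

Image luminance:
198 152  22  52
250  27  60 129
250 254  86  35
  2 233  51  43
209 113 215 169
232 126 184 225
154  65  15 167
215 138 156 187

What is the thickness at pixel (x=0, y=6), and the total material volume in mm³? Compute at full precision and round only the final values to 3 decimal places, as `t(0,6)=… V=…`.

t(0,6)=2.009 V=214.668

span = t_max - t_min = 3.99 - 0.71 = 3.280
L(0,6) = 154, L_eff = 154/255 = 0.603922
t(0,6) = 3.99 - 3.280·0.603922 = 2.009
Σt over all 8·4 pixels = 452012/6375 ≈ 70.9038431
V = pitch²·Σt = 1.74²·452012/6375 = 214.668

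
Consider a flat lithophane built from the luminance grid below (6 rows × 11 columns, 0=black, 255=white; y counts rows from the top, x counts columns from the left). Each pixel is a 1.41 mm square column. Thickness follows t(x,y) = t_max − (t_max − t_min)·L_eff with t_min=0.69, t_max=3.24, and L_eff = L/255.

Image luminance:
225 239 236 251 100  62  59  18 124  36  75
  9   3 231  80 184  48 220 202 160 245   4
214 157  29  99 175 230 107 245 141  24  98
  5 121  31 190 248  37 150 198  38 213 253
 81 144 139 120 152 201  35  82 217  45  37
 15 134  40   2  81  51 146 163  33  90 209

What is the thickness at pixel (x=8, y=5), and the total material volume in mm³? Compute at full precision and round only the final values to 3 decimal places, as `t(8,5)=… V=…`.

span = t_max - t_min = 3.24 - 0.69 = 2.550
L(8,5) = 33, L_eff = 33/255 = 0.129412
t(8,5) = 3.24 - 2.550·0.129412 = 2.910
Σt over all 6·11 pixels = 133.53
V = pitch²·Σt = 1.41²·133.53 = 265.471

t(8,5)=2.910 V=265.471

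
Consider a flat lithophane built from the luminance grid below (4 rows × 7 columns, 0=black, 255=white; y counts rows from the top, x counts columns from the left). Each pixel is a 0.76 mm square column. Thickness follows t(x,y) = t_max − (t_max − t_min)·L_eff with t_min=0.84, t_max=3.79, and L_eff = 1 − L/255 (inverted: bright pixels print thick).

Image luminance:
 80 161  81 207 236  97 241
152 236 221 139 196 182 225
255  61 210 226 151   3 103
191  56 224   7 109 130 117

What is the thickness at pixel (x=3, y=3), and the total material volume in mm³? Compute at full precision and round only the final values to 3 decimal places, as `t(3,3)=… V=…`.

t(3,3)=0.921 V=42.298

span = t_max - t_min = 3.79 - 0.84 = 2.950
L(3,3) = 7, L_eff = 1 - 7/255 = 0.972549 (inverted)
t(3,3) = 3.79 - 2.950·0.972549 = 0.921
Σt over all 4·7 pixels = 14939/204 ≈ 73.2303922
V = pitch²·Σt = 0.76²·14939/204 = 42.298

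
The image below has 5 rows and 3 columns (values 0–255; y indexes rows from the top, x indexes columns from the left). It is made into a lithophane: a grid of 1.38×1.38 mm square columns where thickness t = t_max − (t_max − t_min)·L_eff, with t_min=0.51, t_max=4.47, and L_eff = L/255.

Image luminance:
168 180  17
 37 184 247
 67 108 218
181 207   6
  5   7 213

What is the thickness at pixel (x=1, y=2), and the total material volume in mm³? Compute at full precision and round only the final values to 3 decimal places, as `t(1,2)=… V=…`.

t(1,2)=2.793 V=73.126

span = t_max - t_min = 4.47 - 0.51 = 3.960
L(1,2) = 108, L_eff = 108/255 = 0.423529
t(1,2) = 4.47 - 3.960·0.423529 = 2.793
Σt over all 5·3 pixels = 65277/1700 ≈ 38.3982353
V = pitch²·Σt = 1.38²·65277/1700 = 73.126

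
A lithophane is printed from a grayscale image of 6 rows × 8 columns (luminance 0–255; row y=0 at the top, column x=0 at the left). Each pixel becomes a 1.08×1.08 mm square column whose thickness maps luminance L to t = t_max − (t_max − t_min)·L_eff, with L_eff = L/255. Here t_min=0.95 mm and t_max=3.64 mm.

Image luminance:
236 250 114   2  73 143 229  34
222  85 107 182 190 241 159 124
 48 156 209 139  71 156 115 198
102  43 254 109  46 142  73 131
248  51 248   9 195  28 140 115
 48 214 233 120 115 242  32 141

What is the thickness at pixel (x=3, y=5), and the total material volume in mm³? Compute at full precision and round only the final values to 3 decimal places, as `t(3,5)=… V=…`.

span = t_max - t_min = 3.64 - 0.95 = 2.690
L(3,5) = 120, L_eff = 120/255 = 0.470588
t(3,5) = 3.64 - 2.690·0.470588 = 2.374
Σt over all 6·8 pixels = 79123/750 ≈ 105.4973333
V = pitch²·Σt = 1.08²·79123/750 = 123.052

t(3,5)=2.374 V=123.052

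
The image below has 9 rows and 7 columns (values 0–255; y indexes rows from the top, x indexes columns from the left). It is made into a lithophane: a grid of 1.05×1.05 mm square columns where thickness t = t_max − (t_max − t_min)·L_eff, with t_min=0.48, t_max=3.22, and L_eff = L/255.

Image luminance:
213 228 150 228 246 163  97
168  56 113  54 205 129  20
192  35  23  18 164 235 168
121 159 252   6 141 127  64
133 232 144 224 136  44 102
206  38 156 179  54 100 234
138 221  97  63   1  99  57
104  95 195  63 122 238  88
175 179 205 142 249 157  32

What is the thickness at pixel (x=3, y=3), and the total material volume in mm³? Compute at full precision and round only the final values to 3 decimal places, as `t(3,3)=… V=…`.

t(3,3)=3.156 V=123.231

span = t_max - t_min = 3.22 - 0.48 = 2.740
L(3,3) = 6, L_eff = 6/255 = 0.023529
t(3,3) = 3.22 - 2.740·0.023529 = 3.156
Σt over all 9·7 pixels = 712558/6375 ≈ 111.7738039
V = pitch²·Σt = 1.05²·712558/6375 = 123.231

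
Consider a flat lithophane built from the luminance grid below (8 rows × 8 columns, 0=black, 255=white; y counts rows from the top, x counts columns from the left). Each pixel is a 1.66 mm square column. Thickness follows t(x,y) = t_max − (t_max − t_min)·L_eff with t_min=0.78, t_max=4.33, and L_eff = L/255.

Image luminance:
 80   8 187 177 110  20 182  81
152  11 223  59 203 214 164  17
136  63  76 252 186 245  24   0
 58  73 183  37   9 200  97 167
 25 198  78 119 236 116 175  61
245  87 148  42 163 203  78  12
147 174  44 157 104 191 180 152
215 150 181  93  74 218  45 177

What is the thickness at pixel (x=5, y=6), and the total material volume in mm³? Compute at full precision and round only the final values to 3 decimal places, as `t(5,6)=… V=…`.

t(5,6)=1.671 V=457.424

span = t_max - t_min = 4.33 - 0.78 = 3.550
L(5,6) = 191, L_eff = 191/255 = 0.749020
t(5,6) = 4.33 - 3.550·0.749020 = 1.671
Σt over all 8·8 pixels = 84659/510 ≈ 165.9980392
V = pitch²·Σt = 1.66²·84659/510 = 457.424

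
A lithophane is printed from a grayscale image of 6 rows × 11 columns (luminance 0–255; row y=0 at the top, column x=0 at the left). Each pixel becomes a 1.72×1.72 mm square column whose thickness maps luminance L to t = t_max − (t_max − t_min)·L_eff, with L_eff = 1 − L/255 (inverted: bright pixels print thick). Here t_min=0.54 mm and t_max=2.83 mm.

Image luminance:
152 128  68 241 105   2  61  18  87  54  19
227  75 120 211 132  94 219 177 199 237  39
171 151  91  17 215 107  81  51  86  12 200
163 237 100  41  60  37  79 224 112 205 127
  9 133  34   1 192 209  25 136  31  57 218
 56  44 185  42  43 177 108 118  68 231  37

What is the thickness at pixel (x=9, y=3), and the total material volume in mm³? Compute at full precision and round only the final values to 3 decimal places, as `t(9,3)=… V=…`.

span = t_max - t_min = 2.83 - 0.54 = 2.290
L(9,3) = 205, L_eff = 1 - 205/255 = 0.196078 (inverted)
t(9,3) = 2.83 - 2.290·0.196078 = 2.381
Σt over all 6·11 pixels = 433369/4250 ≈ 101.9691765
V = pitch²·Σt = 1.72²·433369/4250 = 301.666

t(9,3)=2.381 V=301.666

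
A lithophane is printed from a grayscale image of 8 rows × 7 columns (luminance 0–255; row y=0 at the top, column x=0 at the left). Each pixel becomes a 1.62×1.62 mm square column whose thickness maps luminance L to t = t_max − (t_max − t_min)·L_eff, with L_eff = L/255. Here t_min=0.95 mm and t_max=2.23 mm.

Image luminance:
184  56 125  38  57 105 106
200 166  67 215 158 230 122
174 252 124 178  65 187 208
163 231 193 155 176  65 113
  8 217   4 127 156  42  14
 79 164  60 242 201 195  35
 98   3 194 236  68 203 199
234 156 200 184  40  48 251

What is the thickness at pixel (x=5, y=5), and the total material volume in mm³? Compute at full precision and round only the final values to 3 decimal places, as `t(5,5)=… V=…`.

span = t_max - t_min = 2.23 - 0.95 = 1.280
L(5,5) = 195, L_eff = 195/255 = 0.764706
t(5,5) = 2.23 - 1.280·0.764706 = 1.251
Σt over all 8·7 pixels = 547438/6375 ≈ 85.8726275
V = pitch²·Σt = 1.62²·547438/6375 = 225.364

t(5,5)=1.251 V=225.364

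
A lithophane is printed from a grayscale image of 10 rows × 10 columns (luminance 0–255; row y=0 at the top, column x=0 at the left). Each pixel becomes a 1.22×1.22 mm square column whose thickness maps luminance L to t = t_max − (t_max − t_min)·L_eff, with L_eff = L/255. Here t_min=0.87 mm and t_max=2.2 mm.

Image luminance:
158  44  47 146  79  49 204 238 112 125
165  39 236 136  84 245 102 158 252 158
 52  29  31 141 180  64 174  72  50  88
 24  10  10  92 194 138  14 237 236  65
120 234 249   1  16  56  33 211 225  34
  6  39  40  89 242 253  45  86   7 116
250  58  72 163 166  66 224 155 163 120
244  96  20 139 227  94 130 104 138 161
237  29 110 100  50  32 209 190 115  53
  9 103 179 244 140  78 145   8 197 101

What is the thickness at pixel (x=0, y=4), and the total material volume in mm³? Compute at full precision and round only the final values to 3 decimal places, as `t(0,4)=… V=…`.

span = t_max - t_min = 2.2 - 0.87 = 1.330
L(0,4) = 120, L_eff = 120/255 = 0.470588
t(0,4) = 2.2 - 1.330·0.470588 = 1.574
Σt over all 10·10 pixels = 4027433/25500 ≈ 157.9385490
V = pitch²·Σt = 1.22²·4027433/25500 = 235.076

t(0,4)=1.574 V=235.076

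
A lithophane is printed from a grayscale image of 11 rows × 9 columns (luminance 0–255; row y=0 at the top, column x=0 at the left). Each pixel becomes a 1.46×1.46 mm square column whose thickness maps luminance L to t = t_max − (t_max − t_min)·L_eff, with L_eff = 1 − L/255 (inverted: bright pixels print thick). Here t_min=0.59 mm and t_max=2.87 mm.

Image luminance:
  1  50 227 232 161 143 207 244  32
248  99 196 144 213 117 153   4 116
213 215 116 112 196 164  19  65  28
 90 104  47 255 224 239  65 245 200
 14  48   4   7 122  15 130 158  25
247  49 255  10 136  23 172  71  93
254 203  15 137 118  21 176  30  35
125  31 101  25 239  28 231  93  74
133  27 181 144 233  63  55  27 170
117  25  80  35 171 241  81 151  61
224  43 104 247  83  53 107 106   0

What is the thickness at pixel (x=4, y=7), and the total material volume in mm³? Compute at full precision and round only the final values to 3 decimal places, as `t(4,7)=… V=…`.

t(4,7)=2.727 V=346.754

span = t_max - t_min = 2.87 - 0.59 = 2.280
L(4,7) = 239, L_eff = 1 - 239/255 = 0.062745 (inverted)
t(4,7) = 2.87 - 2.280·0.062745 = 2.727
Σt over all 11·9 pixels = 1382721/8500 ≈ 162.6730588
V = pitch²·Σt = 1.46²·1382721/8500 = 346.754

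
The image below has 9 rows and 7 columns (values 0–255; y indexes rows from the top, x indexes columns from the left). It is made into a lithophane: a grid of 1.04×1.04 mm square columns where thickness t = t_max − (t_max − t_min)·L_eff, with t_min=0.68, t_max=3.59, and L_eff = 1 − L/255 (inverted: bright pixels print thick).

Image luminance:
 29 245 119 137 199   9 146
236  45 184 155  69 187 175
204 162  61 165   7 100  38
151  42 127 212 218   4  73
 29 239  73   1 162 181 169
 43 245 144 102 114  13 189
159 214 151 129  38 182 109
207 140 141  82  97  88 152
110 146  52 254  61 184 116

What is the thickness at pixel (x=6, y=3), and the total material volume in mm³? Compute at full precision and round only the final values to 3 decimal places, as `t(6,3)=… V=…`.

t(6,3)=1.513 V=145.265

span = t_max - t_min = 3.59 - 0.68 = 2.910
L(6,3) = 73, L_eff = 1 - 73/255 = 0.713725 (inverted)
t(6,3) = 3.59 - 2.910·0.713725 = 1.513
Σt over all 9·7 pixels = 228319/1700 ≈ 134.3052941
V = pitch²·Σt = 1.04²·228319/1700 = 145.265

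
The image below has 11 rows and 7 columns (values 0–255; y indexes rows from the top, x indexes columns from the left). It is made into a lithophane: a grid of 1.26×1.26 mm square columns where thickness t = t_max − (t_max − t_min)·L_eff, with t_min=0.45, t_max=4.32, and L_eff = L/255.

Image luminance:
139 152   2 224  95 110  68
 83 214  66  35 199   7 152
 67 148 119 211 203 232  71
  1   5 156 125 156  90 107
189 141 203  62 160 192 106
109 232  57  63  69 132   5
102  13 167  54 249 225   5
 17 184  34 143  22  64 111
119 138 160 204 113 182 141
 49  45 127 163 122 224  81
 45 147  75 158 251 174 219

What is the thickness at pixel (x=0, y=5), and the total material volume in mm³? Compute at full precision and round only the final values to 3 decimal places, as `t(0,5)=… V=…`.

t(0,5)=2.666 V=304.409

span = t_max - t_min = 4.32 - 0.45 = 3.870
L(0,5) = 109, L_eff = 109/255 = 0.427451
t(0,5) = 4.32 - 3.870·0.427451 = 2.666
Σt over all 11·7 pixels = 407451/2125 ≈ 191.7416471
V = pitch²·Σt = 1.26²·407451/2125 = 304.409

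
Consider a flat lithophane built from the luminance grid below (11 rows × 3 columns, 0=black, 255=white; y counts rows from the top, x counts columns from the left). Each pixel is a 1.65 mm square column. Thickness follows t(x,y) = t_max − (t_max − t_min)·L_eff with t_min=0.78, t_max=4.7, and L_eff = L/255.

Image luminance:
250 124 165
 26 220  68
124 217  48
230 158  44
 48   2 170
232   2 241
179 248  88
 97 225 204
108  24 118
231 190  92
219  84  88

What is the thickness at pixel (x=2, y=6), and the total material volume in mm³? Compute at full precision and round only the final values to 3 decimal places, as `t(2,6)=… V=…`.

t(2,6)=3.347 V=231.248

span = t_max - t_min = 4.7 - 0.78 = 3.920
L(2,6) = 88, L_eff = 88/255 = 0.345098
t(2,6) = 4.7 - 3.920·0.345098 = 3.347
Σt over all 11·3 pixels = 1082981/12750 ≈ 84.9396863
V = pitch²·Σt = 1.65²·1082981/12750 = 231.248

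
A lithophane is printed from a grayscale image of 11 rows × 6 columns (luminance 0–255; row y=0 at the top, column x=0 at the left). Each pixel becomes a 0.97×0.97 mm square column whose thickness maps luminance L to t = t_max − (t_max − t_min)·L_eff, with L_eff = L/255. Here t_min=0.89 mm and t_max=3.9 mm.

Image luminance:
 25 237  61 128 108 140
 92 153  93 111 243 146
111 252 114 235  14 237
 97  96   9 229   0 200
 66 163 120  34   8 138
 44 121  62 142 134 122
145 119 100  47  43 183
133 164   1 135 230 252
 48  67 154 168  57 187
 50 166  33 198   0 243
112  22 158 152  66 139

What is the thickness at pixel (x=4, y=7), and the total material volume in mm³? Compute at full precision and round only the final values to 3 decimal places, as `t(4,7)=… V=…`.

t(4,7)=1.185 V=154.925

span = t_max - t_min = 3.9 - 0.89 = 3.010
L(4,7) = 230, L_eff = 230/255 = 0.901961
t(4,7) = 3.9 - 3.010·0.901961 = 1.185
Σt over all 11·6 pixels = 1399581/8500 ≈ 164.6565882
V = pitch²·Σt = 0.97²·1399581/8500 = 154.925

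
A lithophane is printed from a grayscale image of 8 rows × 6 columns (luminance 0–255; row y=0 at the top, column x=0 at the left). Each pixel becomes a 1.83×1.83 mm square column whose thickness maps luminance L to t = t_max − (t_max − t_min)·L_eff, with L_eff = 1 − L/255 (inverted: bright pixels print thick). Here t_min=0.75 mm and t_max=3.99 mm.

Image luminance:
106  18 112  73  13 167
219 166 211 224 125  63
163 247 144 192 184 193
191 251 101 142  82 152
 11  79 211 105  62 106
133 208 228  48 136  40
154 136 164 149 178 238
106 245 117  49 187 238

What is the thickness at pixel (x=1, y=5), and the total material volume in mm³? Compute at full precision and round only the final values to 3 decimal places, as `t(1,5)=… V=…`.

t(1,5)=3.393 V=412.756

span = t_max - t_min = 3.99 - 0.75 = 3.240
L(1,5) = 208, L_eff = 1 - 208/255 = 0.184314 (inverted)
t(1,5) = 3.99 - 3.240·0.184314 = 3.393
Σt over all 8·6 pixels = 261909/2125 ≈ 123.2512941
V = pitch²·Σt = 1.83²·261909/2125 = 412.756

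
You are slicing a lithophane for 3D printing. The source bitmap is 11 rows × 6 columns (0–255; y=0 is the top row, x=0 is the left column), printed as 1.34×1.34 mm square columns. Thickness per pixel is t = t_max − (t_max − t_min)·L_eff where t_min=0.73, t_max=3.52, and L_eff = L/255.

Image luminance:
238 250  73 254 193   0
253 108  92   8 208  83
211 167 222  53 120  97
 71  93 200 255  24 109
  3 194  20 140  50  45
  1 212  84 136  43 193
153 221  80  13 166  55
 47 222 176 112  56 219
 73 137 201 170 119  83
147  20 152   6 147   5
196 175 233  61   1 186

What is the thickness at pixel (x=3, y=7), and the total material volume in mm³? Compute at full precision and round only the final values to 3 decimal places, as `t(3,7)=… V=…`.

span = t_max - t_min = 3.52 - 0.73 = 2.790
L(3,7) = 112, L_eff = 112/255 = 0.439216
t(3,7) = 3.52 - 2.790·0.439216 = 2.295
Σt over all 11·6 pixels = 243633/1700 ≈ 143.3135294
V = pitch²·Σt = 1.34²·243633/1700 = 257.334

t(3,7)=2.295 V=257.334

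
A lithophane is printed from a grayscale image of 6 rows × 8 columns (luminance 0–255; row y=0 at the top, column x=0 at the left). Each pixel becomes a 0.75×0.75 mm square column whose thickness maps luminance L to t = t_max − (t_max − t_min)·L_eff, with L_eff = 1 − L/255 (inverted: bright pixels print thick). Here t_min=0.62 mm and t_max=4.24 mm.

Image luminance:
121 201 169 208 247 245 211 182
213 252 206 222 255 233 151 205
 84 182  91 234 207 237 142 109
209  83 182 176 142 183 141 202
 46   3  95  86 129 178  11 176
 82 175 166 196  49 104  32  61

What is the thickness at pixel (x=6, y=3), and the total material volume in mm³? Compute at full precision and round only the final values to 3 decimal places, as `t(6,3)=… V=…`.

span = t_max - t_min = 4.24 - 0.62 = 3.620
L(6,3) = 141, L_eff = 1 - 141/255 = 0.447059 (inverted)
t(6,3) = 4.24 - 3.620·0.447059 = 2.622
Σt over all 6·8 pixels = 51161/375 ≈ 136.4293333
V = pitch²·Σt = 0.75²·51161/375 = 76.742

t(6,3)=2.622 V=76.742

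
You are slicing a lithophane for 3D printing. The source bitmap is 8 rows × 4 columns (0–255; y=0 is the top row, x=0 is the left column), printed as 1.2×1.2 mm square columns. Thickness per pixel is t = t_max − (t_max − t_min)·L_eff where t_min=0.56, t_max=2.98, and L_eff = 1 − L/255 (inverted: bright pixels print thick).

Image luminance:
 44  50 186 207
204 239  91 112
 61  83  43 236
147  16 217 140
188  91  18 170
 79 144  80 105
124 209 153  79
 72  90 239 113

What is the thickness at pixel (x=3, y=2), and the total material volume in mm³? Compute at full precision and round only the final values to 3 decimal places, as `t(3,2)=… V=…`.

span = t_max - t_min = 2.98 - 0.56 = 2.420
L(3,2) = 236, L_eff = 1 - 236/255 = 0.074510 (inverted)
t(3,2) = 2.98 - 2.420·0.074510 = 2.800
Σt over all 8·4 pixels = 71611/1275 ≈ 56.1654902
V = pitch²·Σt = 1.2²·71611/1275 = 80.878

t(3,2)=2.800 V=80.878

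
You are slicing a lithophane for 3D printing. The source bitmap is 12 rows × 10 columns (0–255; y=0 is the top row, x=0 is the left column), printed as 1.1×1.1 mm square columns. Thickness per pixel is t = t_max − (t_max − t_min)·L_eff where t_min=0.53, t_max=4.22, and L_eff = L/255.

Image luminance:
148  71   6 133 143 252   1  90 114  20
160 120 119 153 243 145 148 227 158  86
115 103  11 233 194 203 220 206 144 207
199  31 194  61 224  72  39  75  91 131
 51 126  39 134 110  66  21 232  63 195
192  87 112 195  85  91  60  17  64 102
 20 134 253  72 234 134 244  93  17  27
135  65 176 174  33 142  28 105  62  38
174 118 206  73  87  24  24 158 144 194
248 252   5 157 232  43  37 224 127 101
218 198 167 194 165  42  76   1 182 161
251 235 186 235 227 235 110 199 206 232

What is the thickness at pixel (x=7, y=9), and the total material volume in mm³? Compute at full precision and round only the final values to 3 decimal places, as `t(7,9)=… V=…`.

span = t_max - t_min = 4.22 - 0.53 = 3.690
L(7,9) = 224, L_eff = 224/255 = 0.878431
t(7,9) = 4.22 - 3.690·0.878431 = 0.979
Σt over all 12·10 pixels = 1188741/4250 ≈ 279.7037647
V = pitch²·Σt = 1.1²·1188741/4250 = 338.442

t(7,9)=0.979 V=338.442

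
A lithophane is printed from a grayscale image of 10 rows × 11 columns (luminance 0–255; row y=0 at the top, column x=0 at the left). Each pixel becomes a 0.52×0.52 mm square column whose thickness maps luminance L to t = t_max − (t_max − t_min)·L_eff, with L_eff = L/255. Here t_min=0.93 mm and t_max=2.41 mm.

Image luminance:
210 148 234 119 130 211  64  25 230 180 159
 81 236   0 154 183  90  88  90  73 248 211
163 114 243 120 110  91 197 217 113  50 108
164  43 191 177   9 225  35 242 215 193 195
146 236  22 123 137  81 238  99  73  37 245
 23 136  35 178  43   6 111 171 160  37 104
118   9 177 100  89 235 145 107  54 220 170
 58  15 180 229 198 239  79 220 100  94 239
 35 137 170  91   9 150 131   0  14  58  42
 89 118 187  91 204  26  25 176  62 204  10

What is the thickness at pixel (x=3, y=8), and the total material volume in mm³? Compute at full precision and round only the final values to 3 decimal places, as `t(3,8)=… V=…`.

t(3,8)=1.882 V=49.831

span = t_max - t_min = 2.41 - 0.93 = 1.480
L(3,8) = 91, L_eff = 91/255 = 0.356863
t(3,8) = 2.41 - 1.480·0.356863 = 1.882
Σt over all 10·11 pixels = 2349649/12750 ≈ 184.2861961
V = pitch²·Σt = 0.52²·2349649/12750 = 49.831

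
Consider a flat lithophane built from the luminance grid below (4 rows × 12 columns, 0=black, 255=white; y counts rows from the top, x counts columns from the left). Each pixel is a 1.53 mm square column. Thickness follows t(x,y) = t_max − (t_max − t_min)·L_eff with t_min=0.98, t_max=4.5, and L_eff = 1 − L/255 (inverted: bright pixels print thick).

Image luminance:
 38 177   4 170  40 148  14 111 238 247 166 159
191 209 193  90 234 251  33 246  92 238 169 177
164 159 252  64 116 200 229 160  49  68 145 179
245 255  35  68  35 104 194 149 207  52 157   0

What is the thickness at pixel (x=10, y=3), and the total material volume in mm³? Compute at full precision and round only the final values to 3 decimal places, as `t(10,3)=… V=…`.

t(10,3)=3.147 V=333.758

span = t_max - t_min = 4.5 - 0.98 = 3.520
L(10,3) = 157, L_eff = 1 - 157/255 = 0.384314 (inverted)
t(10,3) = 4.5 - 3.520·0.384314 = 3.147
Σt over all 4·12 pixels = 302976/2125 ≈ 142.5769412
V = pitch²·Σt = 1.53²·302976/2125 = 333.758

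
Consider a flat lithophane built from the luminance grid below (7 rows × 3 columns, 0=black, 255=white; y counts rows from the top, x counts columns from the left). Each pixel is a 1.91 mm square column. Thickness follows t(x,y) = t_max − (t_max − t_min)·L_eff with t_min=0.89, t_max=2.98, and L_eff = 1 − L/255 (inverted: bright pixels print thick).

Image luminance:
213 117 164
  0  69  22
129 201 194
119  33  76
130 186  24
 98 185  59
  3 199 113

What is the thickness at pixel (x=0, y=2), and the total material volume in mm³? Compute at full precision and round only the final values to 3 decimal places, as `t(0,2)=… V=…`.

span = t_max - t_min = 2.98 - 0.89 = 2.090
L(0,2) = 129, L_eff = 1 - 129/255 = 0.494118 (inverted)
t(0,2) = 2.98 - 2.090·0.494118 = 1.947
Σt over all 7·3 pixels = 321467/8500 ≈ 37.8196471
V = pitch²·Σt = 1.91²·321467/8500 = 137.970

t(0,2)=1.947 V=137.970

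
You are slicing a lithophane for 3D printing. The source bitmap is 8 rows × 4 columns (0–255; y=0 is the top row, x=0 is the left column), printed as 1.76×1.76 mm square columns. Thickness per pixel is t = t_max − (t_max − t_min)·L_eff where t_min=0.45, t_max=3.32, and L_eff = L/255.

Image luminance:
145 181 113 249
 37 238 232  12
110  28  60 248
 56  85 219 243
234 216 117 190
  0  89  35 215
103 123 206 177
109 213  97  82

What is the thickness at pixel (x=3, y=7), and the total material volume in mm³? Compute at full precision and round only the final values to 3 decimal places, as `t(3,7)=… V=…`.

t(3,7)=2.397 V=173.529

span = t_max - t_min = 3.32 - 0.45 = 2.870
L(3,7) = 82, L_eff = 82/255 = 0.321569
t(3,7) = 3.32 - 2.870·0.321569 = 2.397
Σt over all 8·4 pixels = 714263/12750 ≈ 56.0206275
V = pitch²·Σt = 1.76²·714263/12750 = 173.529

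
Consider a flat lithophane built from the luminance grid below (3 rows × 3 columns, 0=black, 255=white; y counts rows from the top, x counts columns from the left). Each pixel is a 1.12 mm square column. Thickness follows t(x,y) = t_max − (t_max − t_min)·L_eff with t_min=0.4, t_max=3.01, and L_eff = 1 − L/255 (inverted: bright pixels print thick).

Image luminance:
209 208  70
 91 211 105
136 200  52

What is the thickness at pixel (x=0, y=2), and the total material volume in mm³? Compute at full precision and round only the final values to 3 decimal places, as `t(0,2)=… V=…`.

span = t_max - t_min = 3.01 - 0.4 = 2.610
L(0,2) = 136, L_eff = 1 - 136/255 = 0.466667 (inverted)
t(0,2) = 3.01 - 2.610·0.466667 = 1.792
Σt over all 3·3 pixels = 71067/4250 ≈ 16.7216471
V = pitch²·Σt = 1.12²·71067/4250 = 20.976

t(0,2)=1.792 V=20.976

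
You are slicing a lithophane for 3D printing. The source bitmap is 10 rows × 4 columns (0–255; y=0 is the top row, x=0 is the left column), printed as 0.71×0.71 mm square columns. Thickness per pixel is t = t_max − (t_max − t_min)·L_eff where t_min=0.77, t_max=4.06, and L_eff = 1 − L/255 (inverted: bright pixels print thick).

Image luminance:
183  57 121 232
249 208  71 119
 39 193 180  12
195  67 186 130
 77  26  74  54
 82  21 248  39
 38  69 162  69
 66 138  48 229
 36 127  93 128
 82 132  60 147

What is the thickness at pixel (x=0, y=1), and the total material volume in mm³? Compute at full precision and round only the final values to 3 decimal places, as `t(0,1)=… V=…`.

t(0,1)=3.983 V=44.709

span = t_max - t_min = 4.06 - 0.77 = 3.290
L(0,1) = 249, L_eff = 1 - 249/255 = 0.023529 (inverted)
t(0,1) = 4.06 - 3.290·0.023529 = 3.983
Σt over all 10·4 pixels = 2261623/25500 ≈ 88.6910980
V = pitch²·Σt = 0.71²·2261623/25500 = 44.709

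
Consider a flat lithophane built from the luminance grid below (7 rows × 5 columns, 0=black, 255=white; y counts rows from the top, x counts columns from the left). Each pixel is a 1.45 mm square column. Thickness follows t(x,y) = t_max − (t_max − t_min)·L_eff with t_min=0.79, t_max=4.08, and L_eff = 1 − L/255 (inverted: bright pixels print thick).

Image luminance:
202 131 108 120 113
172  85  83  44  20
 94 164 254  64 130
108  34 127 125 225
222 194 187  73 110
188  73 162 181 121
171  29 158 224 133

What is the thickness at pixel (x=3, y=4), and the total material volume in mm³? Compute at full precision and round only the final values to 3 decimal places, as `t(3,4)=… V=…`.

t(3,4)=1.732 V=183.702

span = t_max - t_min = 4.08 - 0.79 = 3.290
L(3,4) = 73, L_eff = 1 - 73/255 = 0.713725 (inverted)
t(3,4) = 4.08 - 3.290·0.713725 = 1.732
Σt over all 7·5 pixels = 185668/2125 ≈ 87.3731765
V = pitch²·Σt = 1.45²·185668/2125 = 183.702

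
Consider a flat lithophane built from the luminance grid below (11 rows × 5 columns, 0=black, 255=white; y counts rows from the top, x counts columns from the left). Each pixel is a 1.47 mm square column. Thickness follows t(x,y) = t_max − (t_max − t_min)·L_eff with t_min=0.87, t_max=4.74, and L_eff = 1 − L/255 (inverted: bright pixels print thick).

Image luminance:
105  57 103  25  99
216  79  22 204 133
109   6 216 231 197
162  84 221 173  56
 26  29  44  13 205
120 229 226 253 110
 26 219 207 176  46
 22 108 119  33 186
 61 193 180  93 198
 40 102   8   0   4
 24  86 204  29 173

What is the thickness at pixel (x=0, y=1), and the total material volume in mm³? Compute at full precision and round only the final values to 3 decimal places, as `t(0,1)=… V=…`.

t(0,1)=4.148 V=309.679

span = t_max - t_min = 4.74 - 0.87 = 3.870
L(0,1) = 216, L_eff = 1 - 216/255 = 0.152941 (inverted)
t(0,1) = 4.74 - 3.870·0.152941 = 4.148
Σt over all 11·5 pixels = 143.31
V = pitch²·Σt = 1.47²·143.31 = 309.679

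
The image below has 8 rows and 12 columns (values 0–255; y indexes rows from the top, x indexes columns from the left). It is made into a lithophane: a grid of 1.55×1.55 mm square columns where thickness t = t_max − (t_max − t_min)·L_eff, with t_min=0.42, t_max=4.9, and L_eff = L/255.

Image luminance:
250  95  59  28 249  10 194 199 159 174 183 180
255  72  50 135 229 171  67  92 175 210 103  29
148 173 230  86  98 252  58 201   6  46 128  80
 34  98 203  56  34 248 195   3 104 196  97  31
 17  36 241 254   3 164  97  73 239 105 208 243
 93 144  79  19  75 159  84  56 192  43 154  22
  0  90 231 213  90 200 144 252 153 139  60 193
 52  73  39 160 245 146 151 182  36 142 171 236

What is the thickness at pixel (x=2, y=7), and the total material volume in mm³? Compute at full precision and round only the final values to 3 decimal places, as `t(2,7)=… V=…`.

t(2,7)=4.215 V=607.973

span = t_max - t_min = 4.9 - 0.42 = 4.480
L(2,7) = 39, L_eff = 39/255 = 0.152941
t(2,7) = 4.9 - 4.480·0.152941 = 4.215
Σt over all 8·12 pixels = 1613248/6375 ≈ 253.0585098
V = pitch²·Σt = 1.55²·1613248/6375 = 607.973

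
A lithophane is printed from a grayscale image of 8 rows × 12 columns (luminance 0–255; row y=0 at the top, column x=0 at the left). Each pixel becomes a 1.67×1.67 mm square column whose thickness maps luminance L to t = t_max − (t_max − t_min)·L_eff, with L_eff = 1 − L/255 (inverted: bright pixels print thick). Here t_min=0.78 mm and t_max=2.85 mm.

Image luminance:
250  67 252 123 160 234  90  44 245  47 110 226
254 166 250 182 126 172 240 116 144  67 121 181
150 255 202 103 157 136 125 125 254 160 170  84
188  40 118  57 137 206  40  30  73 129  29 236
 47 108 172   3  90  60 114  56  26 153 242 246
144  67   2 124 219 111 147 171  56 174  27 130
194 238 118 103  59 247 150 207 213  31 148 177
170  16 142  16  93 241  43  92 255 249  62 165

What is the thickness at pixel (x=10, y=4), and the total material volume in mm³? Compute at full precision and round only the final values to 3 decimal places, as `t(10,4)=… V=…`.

span = t_max - t_min = 2.85 - 0.78 = 2.070
L(10,4) = 242, L_eff = 1 - 242/255 = 0.050980 (inverted)
t(10,4) = 2.85 - 2.070·0.050980 = 2.744
Σt over all 8·12 pixels = 1546521/8500 ≈ 181.9436471
V = pitch²·Σt = 1.67²·1546521/8500 = 507.423

t(10,4)=2.744 V=507.423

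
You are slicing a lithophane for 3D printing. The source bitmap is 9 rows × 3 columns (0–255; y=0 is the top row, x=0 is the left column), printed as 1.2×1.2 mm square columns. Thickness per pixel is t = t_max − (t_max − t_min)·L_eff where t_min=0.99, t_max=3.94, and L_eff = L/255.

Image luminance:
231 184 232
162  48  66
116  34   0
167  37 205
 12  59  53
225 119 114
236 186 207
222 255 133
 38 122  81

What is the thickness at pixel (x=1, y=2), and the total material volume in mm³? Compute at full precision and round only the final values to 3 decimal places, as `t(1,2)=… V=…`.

span = t_max - t_min = 3.94 - 0.99 = 2.950
L(1,2) = 34, L_eff = 34/255 = 0.133333
t(1,2) = 3.94 - 2.950·0.133333 = 3.547
Σt over all 9·3 pixels = 166721/2550 ≈ 65.3807843
V = pitch²·Σt = 1.2²·166721/2550 = 94.148

t(1,2)=3.547 V=94.148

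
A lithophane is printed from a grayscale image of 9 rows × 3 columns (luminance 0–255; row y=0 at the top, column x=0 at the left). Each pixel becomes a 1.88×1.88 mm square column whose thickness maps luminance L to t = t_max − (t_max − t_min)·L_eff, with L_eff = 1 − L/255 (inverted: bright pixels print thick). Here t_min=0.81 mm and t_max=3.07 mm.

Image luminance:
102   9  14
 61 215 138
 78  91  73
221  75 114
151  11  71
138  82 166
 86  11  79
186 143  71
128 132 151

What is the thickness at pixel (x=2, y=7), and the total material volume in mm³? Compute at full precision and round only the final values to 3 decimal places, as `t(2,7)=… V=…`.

span = t_max - t_min = 3.07 - 0.81 = 2.260
L(2,7) = 71, L_eff = 1 - 71/255 = 0.721569 (inverted)
t(2,7) = 3.07 - 2.260·0.721569 = 1.439
Σt over all 9·3 pixels = 1189807/25500 ≈ 46.6590980
V = pitch²·Σt = 1.88²·1189807/25500 = 164.912

t(2,7)=1.439 V=164.912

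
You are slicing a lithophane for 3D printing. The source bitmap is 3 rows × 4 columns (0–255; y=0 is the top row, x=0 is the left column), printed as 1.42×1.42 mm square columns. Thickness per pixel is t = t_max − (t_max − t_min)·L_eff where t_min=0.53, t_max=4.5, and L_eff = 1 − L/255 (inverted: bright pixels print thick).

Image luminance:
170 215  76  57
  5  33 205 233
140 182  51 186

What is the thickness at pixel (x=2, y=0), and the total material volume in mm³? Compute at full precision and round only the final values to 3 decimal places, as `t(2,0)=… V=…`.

span = t_max - t_min = 4.5 - 0.53 = 3.970
L(2,0) = 76, L_eff = 1 - 76/255 = 0.701961 (inverted)
t(2,0) = 4.5 - 3.970·0.701961 = 1.713
Σt over all 3·4 pixels = 778721/25500 ≈ 30.5380784
V = pitch²·Σt = 1.42²·778721/25500 = 61.577

t(2,0)=1.713 V=61.577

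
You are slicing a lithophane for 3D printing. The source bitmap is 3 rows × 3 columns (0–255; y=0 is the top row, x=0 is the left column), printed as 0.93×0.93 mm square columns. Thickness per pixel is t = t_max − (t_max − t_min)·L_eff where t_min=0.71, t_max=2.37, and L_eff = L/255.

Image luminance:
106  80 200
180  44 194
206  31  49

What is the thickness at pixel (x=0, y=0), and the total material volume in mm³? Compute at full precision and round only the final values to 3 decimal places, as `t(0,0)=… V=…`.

t(0,0)=1.680 V=12.311

span = t_max - t_min = 2.37 - 0.71 = 1.660
L(0,0) = 106, L_eff = 106/255 = 0.415686
t(0,0) = 2.37 - 1.660·0.415686 = 1.680
Σt over all 3·3 pixels = 14519/1020 ≈ 14.2343137
V = pitch²·Σt = 0.93²·14519/1020 = 12.311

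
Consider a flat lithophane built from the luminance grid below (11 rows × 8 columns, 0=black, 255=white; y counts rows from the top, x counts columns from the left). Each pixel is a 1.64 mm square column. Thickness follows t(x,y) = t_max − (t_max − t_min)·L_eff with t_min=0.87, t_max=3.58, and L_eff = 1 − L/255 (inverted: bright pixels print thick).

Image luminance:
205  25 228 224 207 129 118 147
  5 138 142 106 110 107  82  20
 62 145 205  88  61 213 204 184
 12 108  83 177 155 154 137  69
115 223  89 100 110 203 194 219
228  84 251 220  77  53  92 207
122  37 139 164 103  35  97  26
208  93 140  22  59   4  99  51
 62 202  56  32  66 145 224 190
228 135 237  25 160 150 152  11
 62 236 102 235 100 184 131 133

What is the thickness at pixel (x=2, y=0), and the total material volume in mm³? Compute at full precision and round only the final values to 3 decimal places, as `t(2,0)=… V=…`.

span = t_max - t_min = 3.58 - 0.87 = 2.710
L(2,0) = 228, L_eff = 1 - 228/255 = 0.105882 (inverted)
t(2,0) = 3.58 - 2.710·0.105882 = 3.293
Σt over all 11·8 pixels = 414991/2125 ≈ 195.2898824
V = pitch²·Σt = 1.64²·414991/2125 = 525.252

t(2,0)=3.293 V=525.252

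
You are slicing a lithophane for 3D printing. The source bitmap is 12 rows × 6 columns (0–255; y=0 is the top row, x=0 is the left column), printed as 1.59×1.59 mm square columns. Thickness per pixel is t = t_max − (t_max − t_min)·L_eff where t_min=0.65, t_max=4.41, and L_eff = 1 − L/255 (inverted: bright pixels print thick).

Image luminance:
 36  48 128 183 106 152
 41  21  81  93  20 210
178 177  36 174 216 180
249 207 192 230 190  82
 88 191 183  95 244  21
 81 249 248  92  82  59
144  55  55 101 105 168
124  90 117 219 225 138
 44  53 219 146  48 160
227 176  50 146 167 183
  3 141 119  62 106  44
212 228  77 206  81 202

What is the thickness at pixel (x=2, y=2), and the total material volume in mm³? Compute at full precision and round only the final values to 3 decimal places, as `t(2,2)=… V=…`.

t(2,2)=1.181 V=472.596

span = t_max - t_min = 4.41 - 0.65 = 3.760
L(2,2) = 36, L_eff = 1 - 36/255 = 0.858824 (inverted)
t(2,2) = 4.41 - 3.760·0.858824 = 1.181
Σt over all 12·6 pixels = 397242/2125 ≈ 186.9374118
V = pitch²·Σt = 1.59²·397242/2125 = 472.596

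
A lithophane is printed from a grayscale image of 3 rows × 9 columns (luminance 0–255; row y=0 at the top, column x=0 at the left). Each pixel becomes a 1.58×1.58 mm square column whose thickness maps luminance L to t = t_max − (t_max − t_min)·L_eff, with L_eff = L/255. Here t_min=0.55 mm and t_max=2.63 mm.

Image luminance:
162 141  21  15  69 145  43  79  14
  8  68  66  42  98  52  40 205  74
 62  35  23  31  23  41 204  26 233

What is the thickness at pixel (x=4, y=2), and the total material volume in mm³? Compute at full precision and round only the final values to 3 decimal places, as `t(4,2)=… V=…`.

span = t_max - t_min = 2.63 - 0.55 = 2.080
L(4,2) = 23, L_eff = 23/255 = 0.090196
t(4,2) = 2.63 - 2.080·0.090196 = 2.442
Σt over all 3·9 pixels = 278119/5100 ≈ 54.5331373
V = pitch²·Σt = 1.58²·278119/5100 = 136.137

t(4,2)=2.442 V=136.137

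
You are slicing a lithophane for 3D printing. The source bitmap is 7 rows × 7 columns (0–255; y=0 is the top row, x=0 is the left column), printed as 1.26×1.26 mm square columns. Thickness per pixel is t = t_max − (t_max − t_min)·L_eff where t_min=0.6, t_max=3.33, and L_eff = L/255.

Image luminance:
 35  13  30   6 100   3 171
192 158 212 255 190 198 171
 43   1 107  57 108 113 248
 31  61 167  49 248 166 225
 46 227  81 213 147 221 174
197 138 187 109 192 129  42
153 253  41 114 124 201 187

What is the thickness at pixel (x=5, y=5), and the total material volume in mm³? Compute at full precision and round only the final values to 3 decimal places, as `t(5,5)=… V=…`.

t(5,5)=1.949 V=147.993

span = t_max - t_min = 3.33 - 0.6 = 2.730
L(5,5) = 129, L_eff = 129/255 = 0.505882
t(5,5) = 3.33 - 2.730·0.505882 = 1.949
Σt over all 7·7 pixels = 792351/8500 ≈ 93.2177647
V = pitch²·Σt = 1.26²·792351/8500 = 147.993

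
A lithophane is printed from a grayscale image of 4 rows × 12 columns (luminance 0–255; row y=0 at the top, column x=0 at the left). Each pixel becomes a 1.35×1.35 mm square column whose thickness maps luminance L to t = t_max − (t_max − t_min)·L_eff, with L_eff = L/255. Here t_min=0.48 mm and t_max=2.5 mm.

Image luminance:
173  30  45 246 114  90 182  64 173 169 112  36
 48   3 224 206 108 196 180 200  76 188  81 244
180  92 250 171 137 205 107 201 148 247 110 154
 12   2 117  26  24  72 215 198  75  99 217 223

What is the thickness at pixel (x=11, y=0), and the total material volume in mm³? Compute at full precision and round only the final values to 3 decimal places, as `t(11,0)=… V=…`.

t(11,0)=2.215 V=125.292

span = t_max - t_min = 2.5 - 0.48 = 2.020
L(11,0) = 36, L_eff = 36/255 = 0.141176
t(11,0) = 2.5 - 2.020·0.141176 = 2.215
Σt over all 4·12 pixels = 87653/1275 ≈ 68.7474510
V = pitch²·Σt = 1.35²·87653/1275 = 125.292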